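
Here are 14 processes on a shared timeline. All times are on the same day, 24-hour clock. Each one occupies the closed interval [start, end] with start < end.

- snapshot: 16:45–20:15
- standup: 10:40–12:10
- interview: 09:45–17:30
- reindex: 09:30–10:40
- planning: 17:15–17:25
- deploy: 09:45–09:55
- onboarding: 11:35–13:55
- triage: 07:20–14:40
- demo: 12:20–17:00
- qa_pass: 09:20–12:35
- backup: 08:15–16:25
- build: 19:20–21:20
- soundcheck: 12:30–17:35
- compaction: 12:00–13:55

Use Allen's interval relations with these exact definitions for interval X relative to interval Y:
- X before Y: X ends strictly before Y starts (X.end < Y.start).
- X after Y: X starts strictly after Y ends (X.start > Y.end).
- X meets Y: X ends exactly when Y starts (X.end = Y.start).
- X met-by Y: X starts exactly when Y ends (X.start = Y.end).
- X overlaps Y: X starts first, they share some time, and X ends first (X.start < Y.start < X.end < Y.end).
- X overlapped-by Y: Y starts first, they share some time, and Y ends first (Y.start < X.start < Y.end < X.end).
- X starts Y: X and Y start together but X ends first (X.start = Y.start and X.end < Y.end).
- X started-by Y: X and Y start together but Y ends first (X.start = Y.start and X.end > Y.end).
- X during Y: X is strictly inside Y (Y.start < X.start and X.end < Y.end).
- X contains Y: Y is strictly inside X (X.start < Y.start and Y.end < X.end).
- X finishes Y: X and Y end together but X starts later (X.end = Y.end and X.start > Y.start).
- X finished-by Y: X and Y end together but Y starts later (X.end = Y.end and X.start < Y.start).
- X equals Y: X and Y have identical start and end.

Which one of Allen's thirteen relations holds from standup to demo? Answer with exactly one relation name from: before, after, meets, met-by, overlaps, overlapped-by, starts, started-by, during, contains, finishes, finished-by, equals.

standup = [10:40, 12:10]; demo = [12:20, 17:00].
Compare endpoints: standup.start < demo.start, standup.start < demo.end, standup.end < demo.start, standup.end < demo.end.
That pattern is 'before'.

before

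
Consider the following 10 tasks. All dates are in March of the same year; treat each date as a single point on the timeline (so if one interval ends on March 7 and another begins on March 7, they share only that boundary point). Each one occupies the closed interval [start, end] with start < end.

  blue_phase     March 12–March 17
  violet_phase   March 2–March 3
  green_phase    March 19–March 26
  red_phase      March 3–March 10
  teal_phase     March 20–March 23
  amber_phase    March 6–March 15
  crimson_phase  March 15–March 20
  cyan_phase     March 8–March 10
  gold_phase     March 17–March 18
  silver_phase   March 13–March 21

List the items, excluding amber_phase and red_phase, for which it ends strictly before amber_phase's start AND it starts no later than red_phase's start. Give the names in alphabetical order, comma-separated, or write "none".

Conditions: its end is strictly before amber_phase's start (X.end < March 6) AND its start is no later than red_phase's start (X.start <= March 3).
blue_phase: end March 17 < March 6? ✗; start March 12 <= March 3? ✗ → no.
crimson_phase: end March 20 < March 6? ✗; start March 15 <= March 3? ✗ → no.
cyan_phase: end March 10 < March 6? ✗; start March 8 <= March 3? ✗ → no.
gold_phase: end March 18 < March 6? ✗; start March 17 <= March 3? ✗ → no.
green_phase: end March 26 < March 6? ✗; start March 19 <= March 3? ✗ → no.
silver_phase: end March 21 < March 6? ✗; start March 13 <= March 3? ✗ → no.
teal_phase: end March 23 < March 6? ✗; start March 20 <= March 3? ✗ → no.
violet_phase: end March 3 < March 6? ✓; start March 2 <= March 3? ✓ → yes.
Result: violet_phase.

violet_phase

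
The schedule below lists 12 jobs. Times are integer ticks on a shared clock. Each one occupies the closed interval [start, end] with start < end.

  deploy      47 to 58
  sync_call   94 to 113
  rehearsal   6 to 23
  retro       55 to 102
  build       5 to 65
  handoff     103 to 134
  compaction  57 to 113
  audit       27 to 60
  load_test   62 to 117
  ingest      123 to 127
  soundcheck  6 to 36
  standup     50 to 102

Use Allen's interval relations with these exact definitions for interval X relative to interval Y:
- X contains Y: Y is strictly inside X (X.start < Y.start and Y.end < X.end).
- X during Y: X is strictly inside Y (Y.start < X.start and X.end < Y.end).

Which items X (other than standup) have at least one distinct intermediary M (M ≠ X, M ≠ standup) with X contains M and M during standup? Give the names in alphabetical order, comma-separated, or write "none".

Target standup = [50, 102].
Intermediaries M with M during standup: none.
Union: none.

none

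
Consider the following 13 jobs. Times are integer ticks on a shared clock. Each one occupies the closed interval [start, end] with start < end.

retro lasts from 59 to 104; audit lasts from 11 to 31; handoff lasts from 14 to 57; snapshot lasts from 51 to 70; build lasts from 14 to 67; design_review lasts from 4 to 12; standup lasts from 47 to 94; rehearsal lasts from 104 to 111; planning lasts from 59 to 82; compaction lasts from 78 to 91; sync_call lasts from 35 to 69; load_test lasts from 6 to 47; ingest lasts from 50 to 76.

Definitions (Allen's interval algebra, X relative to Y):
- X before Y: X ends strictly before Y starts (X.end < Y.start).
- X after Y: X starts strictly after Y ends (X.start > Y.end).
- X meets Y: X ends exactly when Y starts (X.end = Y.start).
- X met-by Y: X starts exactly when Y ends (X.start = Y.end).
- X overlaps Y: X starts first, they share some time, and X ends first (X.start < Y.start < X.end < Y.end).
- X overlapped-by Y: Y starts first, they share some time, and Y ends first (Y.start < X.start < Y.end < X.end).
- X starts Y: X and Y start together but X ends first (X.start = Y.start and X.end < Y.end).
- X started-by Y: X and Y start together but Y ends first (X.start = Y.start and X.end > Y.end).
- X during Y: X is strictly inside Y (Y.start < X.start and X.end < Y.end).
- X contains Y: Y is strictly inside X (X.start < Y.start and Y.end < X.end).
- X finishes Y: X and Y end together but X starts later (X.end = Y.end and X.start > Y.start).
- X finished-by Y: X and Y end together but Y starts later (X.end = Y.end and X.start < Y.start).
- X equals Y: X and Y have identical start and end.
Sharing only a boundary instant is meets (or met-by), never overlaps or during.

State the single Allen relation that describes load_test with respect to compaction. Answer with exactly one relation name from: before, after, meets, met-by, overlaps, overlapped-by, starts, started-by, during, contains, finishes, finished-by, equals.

load_test = [6, 47]; compaction = [78, 91].
Compare endpoints: load_test.start < compaction.start, load_test.start < compaction.end, load_test.end < compaction.start, load_test.end < compaction.end.
That pattern is 'before'.

before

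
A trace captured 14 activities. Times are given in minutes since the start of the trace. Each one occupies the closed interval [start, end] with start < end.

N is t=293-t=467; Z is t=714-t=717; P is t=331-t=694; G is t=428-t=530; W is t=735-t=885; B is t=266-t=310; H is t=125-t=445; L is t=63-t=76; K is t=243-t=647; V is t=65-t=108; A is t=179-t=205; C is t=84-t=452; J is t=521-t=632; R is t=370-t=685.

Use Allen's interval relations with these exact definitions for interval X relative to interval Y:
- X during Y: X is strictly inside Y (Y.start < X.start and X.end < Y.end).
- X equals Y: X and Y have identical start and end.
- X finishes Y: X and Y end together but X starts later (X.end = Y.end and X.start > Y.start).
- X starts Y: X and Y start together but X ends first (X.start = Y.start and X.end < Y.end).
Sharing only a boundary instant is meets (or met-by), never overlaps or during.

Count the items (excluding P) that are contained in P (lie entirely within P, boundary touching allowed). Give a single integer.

3

Target P = [t=331, t=694].
A [t=179, t=205] → before → no.
B [t=266, t=310] → before → no.
C [t=84, t=452] → overlaps → no.
G [t=428, t=530] → during → counts.
H [t=125, t=445] → overlaps → no.
J [t=521, t=632] → during → counts.
K [t=243, t=647] → overlaps → no.
L [t=63, t=76] → before → no.
N [t=293, t=467] → overlaps → no.
R [t=370, t=685] → during → counts.
V [t=65, t=108] → before → no.
W [t=735, t=885] → after → no.
Z [t=714, t=717] → after → no.
Total: 3.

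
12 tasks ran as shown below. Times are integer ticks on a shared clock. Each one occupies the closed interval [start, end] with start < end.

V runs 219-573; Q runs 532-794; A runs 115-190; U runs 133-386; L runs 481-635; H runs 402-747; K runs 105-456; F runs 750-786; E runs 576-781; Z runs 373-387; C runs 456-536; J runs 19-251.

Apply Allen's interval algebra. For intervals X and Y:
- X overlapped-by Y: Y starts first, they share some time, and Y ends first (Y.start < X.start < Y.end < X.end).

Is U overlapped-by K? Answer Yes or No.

No

U = [133, 386], K = [105, 456].
Actual relation of U to K: during.
Asked whether 'overlapped-by' holds → No.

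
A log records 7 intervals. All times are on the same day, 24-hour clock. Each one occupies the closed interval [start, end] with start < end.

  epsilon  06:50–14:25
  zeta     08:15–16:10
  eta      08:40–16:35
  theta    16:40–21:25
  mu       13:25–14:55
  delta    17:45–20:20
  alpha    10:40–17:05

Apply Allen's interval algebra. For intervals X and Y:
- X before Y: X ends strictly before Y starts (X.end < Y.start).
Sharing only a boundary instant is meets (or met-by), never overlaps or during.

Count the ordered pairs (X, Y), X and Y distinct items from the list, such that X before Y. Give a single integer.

9

Checking all 42 ordered pairs for relation 'before'; matching pairs in alphabetical order:
(alpha, delta): alpha before delta ✓
(epsilon, delta): epsilon before delta ✓
(epsilon, theta): epsilon before theta ✓
(eta, delta): eta before delta ✓
(eta, theta): eta before theta ✓
(mu, delta): mu before delta ✓
(mu, theta): mu before theta ✓
(zeta, delta): zeta before delta ✓
(zeta, theta): zeta before theta ✓
Count: 9.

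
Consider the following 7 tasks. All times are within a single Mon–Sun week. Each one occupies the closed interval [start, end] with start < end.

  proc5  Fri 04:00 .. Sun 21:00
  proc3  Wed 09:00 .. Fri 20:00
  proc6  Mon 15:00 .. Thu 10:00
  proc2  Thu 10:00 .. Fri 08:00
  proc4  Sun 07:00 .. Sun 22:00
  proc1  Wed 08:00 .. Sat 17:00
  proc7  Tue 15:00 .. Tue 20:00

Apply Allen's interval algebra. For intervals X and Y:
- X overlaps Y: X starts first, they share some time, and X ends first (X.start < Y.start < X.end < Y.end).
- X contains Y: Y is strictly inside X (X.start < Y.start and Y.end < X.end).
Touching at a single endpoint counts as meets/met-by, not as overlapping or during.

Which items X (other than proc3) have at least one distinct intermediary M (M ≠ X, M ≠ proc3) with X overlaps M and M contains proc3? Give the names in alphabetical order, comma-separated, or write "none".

Target proc3 = [Wed 09:00, Fri 20:00].
Intermediaries M with M contains proc3: proc1.
Via proc1 — items with X overlaps proc1: proc6.
Union: proc6.

proc6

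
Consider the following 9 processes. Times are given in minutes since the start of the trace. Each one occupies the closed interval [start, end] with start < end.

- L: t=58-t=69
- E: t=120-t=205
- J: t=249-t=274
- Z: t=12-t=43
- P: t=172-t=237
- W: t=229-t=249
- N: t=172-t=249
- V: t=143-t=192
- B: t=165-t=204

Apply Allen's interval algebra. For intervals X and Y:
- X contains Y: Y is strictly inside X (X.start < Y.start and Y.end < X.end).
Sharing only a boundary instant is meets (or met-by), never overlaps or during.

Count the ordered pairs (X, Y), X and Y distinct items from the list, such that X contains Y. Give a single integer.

2

Checking all 72 ordered pairs for relation 'contains'; matching pairs in alphabetical order:
(E, B): E contains B ✓
(E, V): E contains V ✓
Count: 2.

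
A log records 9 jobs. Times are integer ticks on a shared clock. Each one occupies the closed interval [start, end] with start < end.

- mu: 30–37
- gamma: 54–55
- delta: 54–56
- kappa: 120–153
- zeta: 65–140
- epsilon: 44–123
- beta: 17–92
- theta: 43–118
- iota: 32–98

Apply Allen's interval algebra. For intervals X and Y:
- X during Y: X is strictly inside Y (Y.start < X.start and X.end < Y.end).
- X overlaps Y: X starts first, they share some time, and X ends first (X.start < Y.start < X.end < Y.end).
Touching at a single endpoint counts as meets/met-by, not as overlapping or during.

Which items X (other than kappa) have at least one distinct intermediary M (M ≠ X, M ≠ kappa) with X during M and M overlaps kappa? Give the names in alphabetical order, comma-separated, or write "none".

delta, gamma

Target kappa = [120, 153].
Intermediaries M with M overlaps kappa: epsilon, zeta.
Via epsilon — items with X during epsilon: delta, gamma.
Via zeta — items with X during zeta: none.
Union: delta, gamma.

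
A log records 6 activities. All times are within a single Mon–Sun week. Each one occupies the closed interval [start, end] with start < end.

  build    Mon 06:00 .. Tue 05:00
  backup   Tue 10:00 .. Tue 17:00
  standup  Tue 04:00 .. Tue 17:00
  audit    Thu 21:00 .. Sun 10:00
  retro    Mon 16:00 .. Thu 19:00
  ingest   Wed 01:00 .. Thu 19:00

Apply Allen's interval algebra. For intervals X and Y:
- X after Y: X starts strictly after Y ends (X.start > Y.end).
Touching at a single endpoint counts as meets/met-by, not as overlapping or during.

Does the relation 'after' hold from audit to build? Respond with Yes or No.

audit = [Thu 21:00, Sun 10:00], build = [Mon 06:00, Tue 05:00].
Actual relation of audit to build: after.
Asked whether 'after' holds → Yes.

Yes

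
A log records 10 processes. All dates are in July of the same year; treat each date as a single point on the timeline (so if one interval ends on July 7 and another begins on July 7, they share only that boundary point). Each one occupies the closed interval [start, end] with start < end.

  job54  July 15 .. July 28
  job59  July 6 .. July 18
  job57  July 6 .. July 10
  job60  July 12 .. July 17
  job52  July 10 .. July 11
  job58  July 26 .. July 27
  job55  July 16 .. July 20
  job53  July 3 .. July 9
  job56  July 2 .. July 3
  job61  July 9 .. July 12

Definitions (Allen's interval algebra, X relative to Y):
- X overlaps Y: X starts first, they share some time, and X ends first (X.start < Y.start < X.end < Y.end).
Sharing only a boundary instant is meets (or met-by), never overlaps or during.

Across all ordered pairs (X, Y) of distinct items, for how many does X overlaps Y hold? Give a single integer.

Checking all 90 ordered pairs for relation 'overlaps'; matching pairs in alphabetical order:
(job53, job57): job53 overlaps job57 ✓
(job53, job59): job53 overlaps job59 ✓
(job57, job61): job57 overlaps job61 ✓
(job59, job54): job59 overlaps job54 ✓
(job59, job55): job59 overlaps job55 ✓
(job60, job54): job60 overlaps job54 ✓
(job60, job55): job60 overlaps job55 ✓
Count: 7.

7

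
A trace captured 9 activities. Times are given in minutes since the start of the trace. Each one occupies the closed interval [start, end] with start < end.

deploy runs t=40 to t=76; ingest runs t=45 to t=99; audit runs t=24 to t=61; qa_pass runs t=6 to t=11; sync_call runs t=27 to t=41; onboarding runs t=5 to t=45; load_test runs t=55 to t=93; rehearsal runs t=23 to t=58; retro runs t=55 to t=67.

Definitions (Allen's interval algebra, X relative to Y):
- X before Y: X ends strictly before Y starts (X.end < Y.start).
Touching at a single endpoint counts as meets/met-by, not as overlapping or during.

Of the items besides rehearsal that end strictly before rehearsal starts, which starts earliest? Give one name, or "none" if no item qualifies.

qa_pass

Target rehearsal = [t=23, t=58].
audit [t=24, t=61] → overlapped-by → excluded.
deploy [t=40, t=76] → overlapped-by → excluded.
ingest [t=45, t=99] → overlapped-by → excluded.
load_test [t=55, t=93] → overlapped-by → excluded.
onboarding [t=5, t=45] → overlaps → excluded.
qa_pass [t=6, t=11] → before → candidate.
retro [t=55, t=67] → overlapped-by → excluded.
sync_call [t=27, t=41] → during → excluded.
Among candidates, earliest start is t=6 → qa_pass.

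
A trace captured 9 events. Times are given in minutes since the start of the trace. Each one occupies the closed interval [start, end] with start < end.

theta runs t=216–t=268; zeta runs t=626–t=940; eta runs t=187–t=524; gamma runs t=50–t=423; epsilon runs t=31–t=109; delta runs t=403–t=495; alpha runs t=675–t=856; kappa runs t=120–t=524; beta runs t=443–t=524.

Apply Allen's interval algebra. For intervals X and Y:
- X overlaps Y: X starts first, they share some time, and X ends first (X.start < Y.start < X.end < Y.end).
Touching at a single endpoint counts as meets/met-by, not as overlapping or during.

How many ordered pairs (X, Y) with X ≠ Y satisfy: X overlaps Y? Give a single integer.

5

Checking all 72 ordered pairs for relation 'overlaps'; matching pairs in alphabetical order:
(delta, beta): delta overlaps beta ✓
(epsilon, gamma): epsilon overlaps gamma ✓
(gamma, delta): gamma overlaps delta ✓
(gamma, eta): gamma overlaps eta ✓
(gamma, kappa): gamma overlaps kappa ✓
Count: 5.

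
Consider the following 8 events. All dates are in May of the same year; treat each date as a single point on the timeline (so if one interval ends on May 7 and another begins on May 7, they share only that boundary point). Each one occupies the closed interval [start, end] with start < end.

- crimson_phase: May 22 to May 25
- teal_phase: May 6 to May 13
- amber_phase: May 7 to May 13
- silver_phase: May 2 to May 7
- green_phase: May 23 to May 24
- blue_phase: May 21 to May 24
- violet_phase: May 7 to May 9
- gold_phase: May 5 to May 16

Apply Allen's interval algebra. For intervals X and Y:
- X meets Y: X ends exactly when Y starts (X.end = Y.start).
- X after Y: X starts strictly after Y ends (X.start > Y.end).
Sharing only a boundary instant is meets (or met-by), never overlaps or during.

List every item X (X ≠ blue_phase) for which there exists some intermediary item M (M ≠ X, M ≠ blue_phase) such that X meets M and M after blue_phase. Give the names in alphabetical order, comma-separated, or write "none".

Target blue_phase = [May 21, May 24].
Intermediaries M with M after blue_phase: none.
Union: none.

none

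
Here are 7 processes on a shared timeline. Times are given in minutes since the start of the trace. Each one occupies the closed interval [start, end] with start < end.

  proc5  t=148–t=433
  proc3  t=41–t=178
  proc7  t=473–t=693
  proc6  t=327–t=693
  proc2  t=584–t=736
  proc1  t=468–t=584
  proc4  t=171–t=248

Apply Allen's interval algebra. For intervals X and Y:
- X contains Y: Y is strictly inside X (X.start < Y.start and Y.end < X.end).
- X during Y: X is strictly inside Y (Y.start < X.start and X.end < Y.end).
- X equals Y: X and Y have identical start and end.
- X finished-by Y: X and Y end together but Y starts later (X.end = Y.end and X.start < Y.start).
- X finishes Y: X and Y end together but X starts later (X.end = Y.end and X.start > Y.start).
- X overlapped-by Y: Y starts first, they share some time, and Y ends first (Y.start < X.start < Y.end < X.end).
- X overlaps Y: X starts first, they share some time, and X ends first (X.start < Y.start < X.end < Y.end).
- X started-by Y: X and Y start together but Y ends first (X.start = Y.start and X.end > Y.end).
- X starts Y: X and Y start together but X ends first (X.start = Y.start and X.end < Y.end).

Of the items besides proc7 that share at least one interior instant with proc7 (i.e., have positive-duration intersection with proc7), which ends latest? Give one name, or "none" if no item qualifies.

proc2

Target proc7 = [t=473, t=693].
proc1 [t=468, t=584] → overlaps → candidate.
proc2 [t=584, t=736] → overlapped-by → candidate.
proc3 [t=41, t=178] → before → excluded.
proc4 [t=171, t=248] → before → excluded.
proc5 [t=148, t=433] → before → excluded.
proc6 [t=327, t=693] → finished-by → candidate.
Among candidates, latest end is t=736 → proc2.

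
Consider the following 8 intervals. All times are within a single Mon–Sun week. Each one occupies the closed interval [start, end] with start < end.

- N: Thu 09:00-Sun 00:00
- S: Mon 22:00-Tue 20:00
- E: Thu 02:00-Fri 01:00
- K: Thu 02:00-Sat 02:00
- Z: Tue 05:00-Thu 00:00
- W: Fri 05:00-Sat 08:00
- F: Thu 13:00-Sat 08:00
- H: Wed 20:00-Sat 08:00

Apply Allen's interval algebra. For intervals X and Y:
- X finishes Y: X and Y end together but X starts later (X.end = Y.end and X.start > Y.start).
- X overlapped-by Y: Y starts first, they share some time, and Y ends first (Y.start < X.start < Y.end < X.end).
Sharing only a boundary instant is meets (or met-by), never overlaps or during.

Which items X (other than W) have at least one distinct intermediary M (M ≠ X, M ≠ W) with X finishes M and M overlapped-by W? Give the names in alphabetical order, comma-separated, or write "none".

none

Target W = [Fri 05:00, Sat 08:00].
Intermediaries M with M overlapped-by W: none.
Union: none.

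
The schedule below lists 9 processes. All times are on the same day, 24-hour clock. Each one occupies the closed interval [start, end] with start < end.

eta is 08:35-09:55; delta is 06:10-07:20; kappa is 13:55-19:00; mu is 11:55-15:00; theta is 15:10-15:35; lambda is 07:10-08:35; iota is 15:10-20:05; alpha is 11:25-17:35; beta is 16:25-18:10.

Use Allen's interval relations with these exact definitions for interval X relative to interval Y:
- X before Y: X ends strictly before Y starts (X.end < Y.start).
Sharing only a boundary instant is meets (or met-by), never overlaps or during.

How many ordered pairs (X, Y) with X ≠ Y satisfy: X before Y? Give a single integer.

Checking all 72 ordered pairs for relation 'before'; matching pairs in alphabetical order:
(delta, alpha): delta before alpha ✓
(delta, beta): delta before beta ✓
(delta, eta): delta before eta ✓
(delta, iota): delta before iota ✓
(delta, kappa): delta before kappa ✓
(delta, mu): delta before mu ✓
(delta, theta): delta before theta ✓
(eta, alpha): eta before alpha ✓
(eta, beta): eta before beta ✓
(eta, iota): eta before iota ✓
(eta, kappa): eta before kappa ✓
(eta, mu): eta before mu ✓
(eta, theta): eta before theta ✓
(lambda, alpha): lambda before alpha ✓
(lambda, beta): lambda before beta ✓
(lambda, iota): lambda before iota ✓
(lambda, kappa): lambda before kappa ✓
(lambda, mu): lambda before mu ✓
(lambda, theta): lambda before theta ✓
(mu, beta): mu before beta ✓
(mu, iota): mu before iota ✓
(mu, theta): mu before theta ✓
(theta, beta): theta before beta ✓
Count: 23.

23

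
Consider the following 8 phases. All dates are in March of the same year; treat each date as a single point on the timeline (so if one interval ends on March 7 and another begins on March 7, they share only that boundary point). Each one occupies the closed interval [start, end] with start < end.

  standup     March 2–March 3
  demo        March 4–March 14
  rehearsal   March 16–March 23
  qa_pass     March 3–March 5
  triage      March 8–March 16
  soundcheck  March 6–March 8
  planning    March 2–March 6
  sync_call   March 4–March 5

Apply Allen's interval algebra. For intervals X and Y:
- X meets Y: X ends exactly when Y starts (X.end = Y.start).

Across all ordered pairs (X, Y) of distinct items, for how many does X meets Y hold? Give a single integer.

4

Checking all 56 ordered pairs for relation 'meets'; matching pairs in alphabetical order:
(planning, soundcheck): planning meets soundcheck ✓
(soundcheck, triage): soundcheck meets triage ✓
(standup, qa_pass): standup meets qa_pass ✓
(triage, rehearsal): triage meets rehearsal ✓
Count: 4.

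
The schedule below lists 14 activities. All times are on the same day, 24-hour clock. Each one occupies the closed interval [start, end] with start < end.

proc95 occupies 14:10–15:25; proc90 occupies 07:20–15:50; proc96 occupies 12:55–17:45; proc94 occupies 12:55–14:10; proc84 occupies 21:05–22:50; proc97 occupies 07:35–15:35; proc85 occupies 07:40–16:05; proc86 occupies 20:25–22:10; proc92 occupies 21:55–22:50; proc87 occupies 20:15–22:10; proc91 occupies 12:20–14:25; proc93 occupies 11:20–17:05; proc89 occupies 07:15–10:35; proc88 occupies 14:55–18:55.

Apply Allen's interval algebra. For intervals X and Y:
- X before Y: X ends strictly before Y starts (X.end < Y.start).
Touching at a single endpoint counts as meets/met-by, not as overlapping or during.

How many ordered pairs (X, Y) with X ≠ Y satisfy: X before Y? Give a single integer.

Checking all 182 ordered pairs for relation 'before'; matching pairs in alphabetical order:
(proc85, proc84): proc85 before proc84 ✓
(proc85, proc86): proc85 before proc86 ✓
(proc85, proc87): proc85 before proc87 ✓
(proc85, proc92): proc85 before proc92 ✓
(proc88, proc84): proc88 before proc84 ✓
(proc88, proc86): proc88 before proc86 ✓
(proc88, proc87): proc88 before proc87 ✓
(proc88, proc92): proc88 before proc92 ✓
(proc89, proc84): proc89 before proc84 ✓
(proc89, proc86): proc89 before proc86 ✓
(proc89, proc87): proc89 before proc87 ✓
(proc89, proc88): proc89 before proc88 ✓
(proc89, proc91): proc89 before proc91 ✓
(proc89, proc92): proc89 before proc92 ✓
(proc89, proc93): proc89 before proc93 ✓
(proc89, proc94): proc89 before proc94 ✓
(proc89, proc95): proc89 before proc95 ✓
(proc89, proc96): proc89 before proc96 ✓
(proc90, proc84): proc90 before proc84 ✓
(proc90, proc86): proc90 before proc86 ✓
(proc90, proc87): proc90 before proc87 ✓
(proc90, proc92): proc90 before proc92 ✓
(proc91, proc84): proc91 before proc84 ✓
(proc91, proc86): proc91 before proc86 ✓
... plus 24 further pairs not listed.
Count: 48.

48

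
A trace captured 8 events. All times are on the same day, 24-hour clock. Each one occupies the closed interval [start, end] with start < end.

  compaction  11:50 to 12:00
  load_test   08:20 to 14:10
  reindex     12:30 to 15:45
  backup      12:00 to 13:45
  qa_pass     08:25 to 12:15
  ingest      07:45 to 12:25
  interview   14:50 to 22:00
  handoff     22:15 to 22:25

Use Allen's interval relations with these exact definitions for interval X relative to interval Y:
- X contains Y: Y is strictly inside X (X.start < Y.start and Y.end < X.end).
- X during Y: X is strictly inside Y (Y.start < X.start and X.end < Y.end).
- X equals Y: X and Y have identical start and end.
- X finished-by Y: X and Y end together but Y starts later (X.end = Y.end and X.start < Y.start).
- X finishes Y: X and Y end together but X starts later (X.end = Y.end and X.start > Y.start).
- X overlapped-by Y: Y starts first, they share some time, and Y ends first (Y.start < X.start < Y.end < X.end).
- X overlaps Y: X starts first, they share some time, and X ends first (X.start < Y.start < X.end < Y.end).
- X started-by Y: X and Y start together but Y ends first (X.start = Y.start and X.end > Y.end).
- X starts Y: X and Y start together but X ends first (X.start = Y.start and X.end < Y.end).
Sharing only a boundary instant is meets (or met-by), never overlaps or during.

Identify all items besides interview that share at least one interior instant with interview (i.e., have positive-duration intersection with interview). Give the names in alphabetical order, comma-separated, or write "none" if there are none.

Target interview = [14:50, 22:00].
backup [12:00, 13:45] → before → no.
compaction [11:50, 12:00] → before → no.
handoff [22:15, 22:25] → after → no.
ingest [07:45, 12:25] → before → no.
load_test [08:20, 14:10] → before → no.
qa_pass [08:25, 12:15] → before → no.
reindex [12:30, 15:45] → overlaps → yes.
Result: reindex.

reindex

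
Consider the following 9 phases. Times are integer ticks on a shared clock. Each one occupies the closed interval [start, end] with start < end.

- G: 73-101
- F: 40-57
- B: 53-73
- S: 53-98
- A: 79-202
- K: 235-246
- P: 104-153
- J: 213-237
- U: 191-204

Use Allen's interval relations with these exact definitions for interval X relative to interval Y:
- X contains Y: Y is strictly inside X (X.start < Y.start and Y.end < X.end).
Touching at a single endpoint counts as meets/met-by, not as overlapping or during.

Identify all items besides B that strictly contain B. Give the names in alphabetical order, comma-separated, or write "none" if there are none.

none

Target B = [53, 73].
A [79, 202] → after → no.
F [40, 57] → overlaps → no.
G [73, 101] → met-by → no.
J [213, 237] → after → no.
K [235, 246] → after → no.
P [104, 153] → after → no.
S [53, 98] → started-by → no.
U [191, 204] → after → no.
Result: none.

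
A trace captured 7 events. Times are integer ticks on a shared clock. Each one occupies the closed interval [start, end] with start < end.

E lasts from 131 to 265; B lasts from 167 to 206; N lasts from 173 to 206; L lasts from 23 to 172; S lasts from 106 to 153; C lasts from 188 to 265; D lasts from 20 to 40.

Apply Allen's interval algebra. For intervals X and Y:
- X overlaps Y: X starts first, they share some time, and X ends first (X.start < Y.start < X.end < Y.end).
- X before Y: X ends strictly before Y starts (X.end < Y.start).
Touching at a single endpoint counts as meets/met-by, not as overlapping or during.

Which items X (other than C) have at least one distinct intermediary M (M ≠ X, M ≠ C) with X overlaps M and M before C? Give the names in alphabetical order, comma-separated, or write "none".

D

Target C = [188, 265].
Intermediaries M with M before C: D, L, S.
Via D — items with X overlaps D: none.
Via L — items with X overlaps L: D.
Via S — items with X overlaps S: none.
Union: D.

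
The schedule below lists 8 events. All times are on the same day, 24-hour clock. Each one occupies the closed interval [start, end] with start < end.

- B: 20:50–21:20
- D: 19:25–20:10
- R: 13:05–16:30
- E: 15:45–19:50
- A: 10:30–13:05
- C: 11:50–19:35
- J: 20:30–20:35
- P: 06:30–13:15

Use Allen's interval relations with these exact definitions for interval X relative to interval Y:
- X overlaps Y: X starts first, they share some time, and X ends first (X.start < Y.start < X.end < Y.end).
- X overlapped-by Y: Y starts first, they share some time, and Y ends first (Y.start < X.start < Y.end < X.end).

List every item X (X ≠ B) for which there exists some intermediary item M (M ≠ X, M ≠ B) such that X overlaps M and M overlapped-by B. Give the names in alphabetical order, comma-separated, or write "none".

none

Target B = [20:50, 21:20].
Intermediaries M with M overlapped-by B: none.
Union: none.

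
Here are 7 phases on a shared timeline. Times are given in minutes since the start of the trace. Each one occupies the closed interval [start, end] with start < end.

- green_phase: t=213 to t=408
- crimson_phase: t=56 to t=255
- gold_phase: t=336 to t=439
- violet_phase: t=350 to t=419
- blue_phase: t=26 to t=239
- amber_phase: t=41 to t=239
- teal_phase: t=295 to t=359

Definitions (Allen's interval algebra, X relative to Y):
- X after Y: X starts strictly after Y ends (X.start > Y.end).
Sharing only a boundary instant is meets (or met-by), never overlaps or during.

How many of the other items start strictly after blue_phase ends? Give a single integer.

3

Target blue_phase = [t=26, t=239].
amber_phase [t=41, t=239] → finishes → no.
crimson_phase [t=56, t=255] → overlapped-by → no.
gold_phase [t=336, t=439] → after → counts.
green_phase [t=213, t=408] → overlapped-by → no.
teal_phase [t=295, t=359] → after → counts.
violet_phase [t=350, t=419] → after → counts.
Total: 3.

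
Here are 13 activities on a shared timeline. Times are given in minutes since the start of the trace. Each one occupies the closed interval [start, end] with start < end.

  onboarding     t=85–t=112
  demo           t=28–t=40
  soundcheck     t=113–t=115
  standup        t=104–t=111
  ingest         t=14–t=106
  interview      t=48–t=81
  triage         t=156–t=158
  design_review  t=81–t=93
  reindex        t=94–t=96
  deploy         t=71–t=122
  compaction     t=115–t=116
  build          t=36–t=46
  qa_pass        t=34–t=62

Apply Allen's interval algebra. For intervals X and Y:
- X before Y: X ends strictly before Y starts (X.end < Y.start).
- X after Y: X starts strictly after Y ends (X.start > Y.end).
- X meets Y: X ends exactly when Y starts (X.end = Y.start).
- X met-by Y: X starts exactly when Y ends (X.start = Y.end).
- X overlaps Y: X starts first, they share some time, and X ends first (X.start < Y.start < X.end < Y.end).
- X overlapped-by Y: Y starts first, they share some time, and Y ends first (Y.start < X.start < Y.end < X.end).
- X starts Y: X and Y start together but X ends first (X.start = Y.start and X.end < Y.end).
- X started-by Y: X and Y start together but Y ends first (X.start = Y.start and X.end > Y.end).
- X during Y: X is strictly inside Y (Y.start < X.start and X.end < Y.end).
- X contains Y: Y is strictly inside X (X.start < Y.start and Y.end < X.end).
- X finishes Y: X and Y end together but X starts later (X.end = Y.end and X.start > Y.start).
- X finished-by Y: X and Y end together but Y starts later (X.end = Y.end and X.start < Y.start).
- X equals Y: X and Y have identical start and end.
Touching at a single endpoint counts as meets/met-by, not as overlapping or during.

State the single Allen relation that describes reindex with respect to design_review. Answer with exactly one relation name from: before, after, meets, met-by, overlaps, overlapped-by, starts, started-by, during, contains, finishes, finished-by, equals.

after

reindex = [t=94, t=96]; design_review = [t=81, t=93].
Compare endpoints: reindex.start > design_review.start, reindex.start > design_review.end, reindex.end > design_review.start, reindex.end > design_review.end.
That pattern is 'after'.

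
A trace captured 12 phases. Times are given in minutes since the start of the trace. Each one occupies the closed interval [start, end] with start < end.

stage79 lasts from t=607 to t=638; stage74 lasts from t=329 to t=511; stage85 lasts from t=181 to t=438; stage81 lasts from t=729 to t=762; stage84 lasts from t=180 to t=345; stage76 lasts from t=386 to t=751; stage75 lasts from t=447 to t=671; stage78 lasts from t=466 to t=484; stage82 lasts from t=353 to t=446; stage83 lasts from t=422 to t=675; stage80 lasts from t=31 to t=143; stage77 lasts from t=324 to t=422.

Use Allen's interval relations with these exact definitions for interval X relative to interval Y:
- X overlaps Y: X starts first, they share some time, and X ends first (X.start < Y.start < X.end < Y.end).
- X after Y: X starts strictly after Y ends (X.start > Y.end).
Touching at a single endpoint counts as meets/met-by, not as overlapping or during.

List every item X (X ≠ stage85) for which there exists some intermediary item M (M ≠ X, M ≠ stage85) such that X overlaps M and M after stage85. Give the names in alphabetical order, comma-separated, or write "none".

Target stage85 = [t=181, t=438].
Intermediaries M with M after stage85: stage75, stage78, stage79, stage81.
Via stage75 — items with X overlaps stage75: stage74.
Via stage78 — items with X overlaps stage78: none.
Via stage79 — items with X overlaps stage79: none.
Via stage81 — items with X overlaps stage81: stage76.
Union: stage74, stage76.

stage74, stage76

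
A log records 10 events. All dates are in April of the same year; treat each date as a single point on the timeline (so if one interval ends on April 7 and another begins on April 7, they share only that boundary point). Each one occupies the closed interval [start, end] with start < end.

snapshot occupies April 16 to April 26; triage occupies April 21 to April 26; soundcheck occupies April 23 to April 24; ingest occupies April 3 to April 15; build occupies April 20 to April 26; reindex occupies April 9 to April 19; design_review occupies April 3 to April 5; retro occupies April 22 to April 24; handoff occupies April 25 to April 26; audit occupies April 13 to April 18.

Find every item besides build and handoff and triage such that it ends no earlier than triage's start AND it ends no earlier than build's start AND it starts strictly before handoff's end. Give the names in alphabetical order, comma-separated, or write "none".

retro, snapshot, soundcheck

Conditions: its end is no earlier than triage's start (X.end >= April 21) AND its end is no earlier than build's start (X.end >= April 20) AND its start is strictly before handoff's end (X.start < April 26).
audit: end April 18 >= April 21? ✗; end April 18 >= April 20? ✗; start April 13 < April 26? ✓ → no.
design_review: end April 5 >= April 21? ✗; end April 5 >= April 20? ✗; start April 3 < April 26? ✓ → no.
ingest: end April 15 >= April 21? ✗; end April 15 >= April 20? ✗; start April 3 < April 26? ✓ → no.
reindex: end April 19 >= April 21? ✗; end April 19 >= April 20? ✗; start April 9 < April 26? ✓ → no.
retro: end April 24 >= April 21? ✓; end April 24 >= April 20? ✓; start April 22 < April 26? ✓ → yes.
snapshot: end April 26 >= April 21? ✓; end April 26 >= April 20? ✓; start April 16 < April 26? ✓ → yes.
soundcheck: end April 24 >= April 21? ✓; end April 24 >= April 20? ✓; start April 23 < April 26? ✓ → yes.
Result: retro, snapshot, soundcheck.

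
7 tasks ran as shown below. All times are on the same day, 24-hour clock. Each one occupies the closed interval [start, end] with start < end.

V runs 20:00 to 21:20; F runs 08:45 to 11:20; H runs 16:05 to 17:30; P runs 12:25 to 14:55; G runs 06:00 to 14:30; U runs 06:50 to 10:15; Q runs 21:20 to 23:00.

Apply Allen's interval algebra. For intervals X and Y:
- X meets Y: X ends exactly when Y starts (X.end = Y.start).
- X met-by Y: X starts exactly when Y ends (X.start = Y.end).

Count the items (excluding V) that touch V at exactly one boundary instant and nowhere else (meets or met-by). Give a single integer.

Target V = [20:00, 21:20].
F [08:45, 11:20] → before → no.
G [06:00, 14:30] → before → no.
H [16:05, 17:30] → before → no.
P [12:25, 14:55] → before → no.
Q [21:20, 23:00] → met-by → counts.
U [06:50, 10:15] → before → no.
Total: 1.

1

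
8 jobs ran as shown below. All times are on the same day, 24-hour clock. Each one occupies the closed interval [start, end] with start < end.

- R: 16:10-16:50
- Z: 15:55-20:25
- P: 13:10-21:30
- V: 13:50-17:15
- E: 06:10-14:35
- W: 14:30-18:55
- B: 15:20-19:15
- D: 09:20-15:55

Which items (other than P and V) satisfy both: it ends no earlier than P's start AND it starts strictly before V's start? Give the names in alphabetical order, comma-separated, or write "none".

D, E

Conditions: its end is no earlier than P's start (X.end >= 13:10) AND its start is strictly before V's start (X.start < 13:50).
B: end 19:15 >= 13:10? ✓; start 15:20 < 13:50? ✗ → no.
D: end 15:55 >= 13:10? ✓; start 09:20 < 13:50? ✓ → yes.
E: end 14:35 >= 13:10? ✓; start 06:10 < 13:50? ✓ → yes.
R: end 16:50 >= 13:10? ✓; start 16:10 < 13:50? ✗ → no.
W: end 18:55 >= 13:10? ✓; start 14:30 < 13:50? ✗ → no.
Z: end 20:25 >= 13:10? ✓; start 15:55 < 13:50? ✗ → no.
Result: D, E.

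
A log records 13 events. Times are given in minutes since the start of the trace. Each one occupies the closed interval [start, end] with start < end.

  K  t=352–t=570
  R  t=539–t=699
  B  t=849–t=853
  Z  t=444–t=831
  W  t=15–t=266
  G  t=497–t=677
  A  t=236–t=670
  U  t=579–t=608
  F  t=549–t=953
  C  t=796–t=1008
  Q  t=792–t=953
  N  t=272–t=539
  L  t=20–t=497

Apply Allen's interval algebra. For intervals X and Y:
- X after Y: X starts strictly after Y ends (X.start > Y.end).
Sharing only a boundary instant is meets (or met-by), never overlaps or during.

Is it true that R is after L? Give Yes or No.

Yes

R = [t=539, t=699], L = [t=20, t=497].
Actual relation of R to L: after.
Asked whether 'after' holds → Yes.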